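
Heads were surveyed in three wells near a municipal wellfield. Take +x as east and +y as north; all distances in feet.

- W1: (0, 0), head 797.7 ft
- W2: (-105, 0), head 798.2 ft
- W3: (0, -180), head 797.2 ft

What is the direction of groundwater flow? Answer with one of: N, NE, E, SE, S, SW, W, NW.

SE

∂h/∂x = (798.2 − 797.7) / (-105 − 0) = -0.004762
∂h/∂y = (797.2 − 797.7) / (-180 − 0) = +0.002778
Flow = −∇h = (+0.004762 east, -0.002778 north), which points southeast.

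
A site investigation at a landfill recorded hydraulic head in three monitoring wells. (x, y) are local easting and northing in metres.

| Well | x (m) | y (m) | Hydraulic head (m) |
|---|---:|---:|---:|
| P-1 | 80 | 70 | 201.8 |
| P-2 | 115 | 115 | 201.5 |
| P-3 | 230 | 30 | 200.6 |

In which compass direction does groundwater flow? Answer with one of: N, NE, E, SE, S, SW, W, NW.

E

With h = a·x + b·y + c and P-1 as origin, the differences give:
  35·a + 45·b = -0.3
  150·a + (-40)·b = -1.2
Eliminate b (×(-40) and ×45, subtract): -8150·a = 66.00 → a = ∂h/∂x = -0.008098
Back-substitute: b = ∂h/∂y = -0.0003681.
Flow = −∇h = (+0.008098 east, +0.0003681 north), which points east.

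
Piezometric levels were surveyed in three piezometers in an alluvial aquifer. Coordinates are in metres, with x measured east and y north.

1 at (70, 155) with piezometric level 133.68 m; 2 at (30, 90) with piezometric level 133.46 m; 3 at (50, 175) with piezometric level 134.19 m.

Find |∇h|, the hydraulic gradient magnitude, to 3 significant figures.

0.0181

Taking 1 as reference: 2−1 = (-40, -65, -0.22); 3−1 = (-20, 20, +0.51).
Solve a·Δx + b·Δy = Δh: det = (-40)·20 − (-20)·(-65) = -2100.
∂h/∂x = [(-0.22)·20 − (+0.51)·(-65)] / -2100 = -0.01369
∂h/∂y = [(-40)·(+0.51) − (-20)·(-0.22)] / -2100 = +0.01181
|∇h| = √(-0.01369² + 0.01181²) = 0.01808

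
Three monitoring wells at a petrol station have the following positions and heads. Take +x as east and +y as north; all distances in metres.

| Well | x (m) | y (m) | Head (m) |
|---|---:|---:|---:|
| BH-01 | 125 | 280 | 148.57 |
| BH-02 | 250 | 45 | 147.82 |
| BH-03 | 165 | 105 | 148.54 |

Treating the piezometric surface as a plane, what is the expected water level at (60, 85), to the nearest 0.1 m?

Differences from BH-01: to BH-02 (Δx, Δy, Δh) = (125, -235, -0.75); to BH-03 = (40, -175, -0.03).
Solve a·Δx + b·Δy = Δh: det = 125·(-175) − 40·(-235) = -12475.
∂h/∂x = [(-0.75)·(-175) − (-0.03)·(-235)] / -12475 = -0.009956
∂h/∂y = [125·(-0.03) − 40·(-0.75)] / -12475 = -0.002104
h(60, 85) = 148.57 + (-0.009956)·(-65) + (-0.002104)·(-195) = 148.57 +0.647 +0.410 = 149.627 m.

149.6 m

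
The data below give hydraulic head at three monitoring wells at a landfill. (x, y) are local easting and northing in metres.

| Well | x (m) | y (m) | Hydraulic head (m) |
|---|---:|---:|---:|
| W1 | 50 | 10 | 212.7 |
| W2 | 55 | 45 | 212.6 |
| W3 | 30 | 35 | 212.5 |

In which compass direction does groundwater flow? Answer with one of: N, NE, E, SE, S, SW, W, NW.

Differences from W1: to W2 (Δx, Δy, Δh) = (5, 35, -0.1); to W3 = (-20, 25, -0.2).
Determinant of the coordinate differences = 5·25 − (-20)·35 = 825.
∂h/∂x = [(-0.1)·25 − (-0.2)·35] / 825 = +0.005455
∂h/∂y = [5·(-0.2) − (-20)·(-0.1)] / 825 = -0.003636
Flow = −∇h = (-0.005455 east, +0.003636 north), which points northwest.

NW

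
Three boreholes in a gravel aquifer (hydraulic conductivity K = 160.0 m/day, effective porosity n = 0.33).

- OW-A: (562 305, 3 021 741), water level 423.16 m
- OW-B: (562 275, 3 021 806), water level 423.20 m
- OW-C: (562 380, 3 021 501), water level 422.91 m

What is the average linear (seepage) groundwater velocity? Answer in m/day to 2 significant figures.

1.7 m/day

With h = a·x + b·y + c and OW-A as origin, the differences give:
  (-30)·a + 65·b = +0.04
  75·a + (-240)·b = -0.25
Eliminate b (×(-240) and ×65, subtract): 2325·a = 6.650 → a = ∂h/∂x = +0.002860
Back-substitute: b = ∂h/∂y = +0.001935.
|∇h| = √(0.002860² + 0.001935²) = 0.003453
Seepage velocity v = K·i/n = 160.0 × 0.003453 / 0.33 = 1.674 m/day.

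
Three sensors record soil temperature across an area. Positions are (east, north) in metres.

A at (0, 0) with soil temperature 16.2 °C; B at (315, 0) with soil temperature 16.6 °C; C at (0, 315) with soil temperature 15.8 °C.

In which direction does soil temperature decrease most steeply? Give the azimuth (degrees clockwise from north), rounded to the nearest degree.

∂T/∂x = (16.6 − 16.2) / (315 − 0) = +0.001270
∂T/∂y = (15.8 − 16.2) / (315 − 0) = -0.001270
Steepest decrease is along −∇f: components (-0.001270 E, +0.001270 N).
Azimuth = atan2(-0.001270, +0.001270) = 315.0° ≈ 315°.

315°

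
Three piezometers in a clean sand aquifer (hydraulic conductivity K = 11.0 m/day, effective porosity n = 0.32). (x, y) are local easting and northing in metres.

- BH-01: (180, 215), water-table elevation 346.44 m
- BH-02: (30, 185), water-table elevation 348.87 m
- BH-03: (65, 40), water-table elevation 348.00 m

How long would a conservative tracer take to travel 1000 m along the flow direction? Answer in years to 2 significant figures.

4.8 years

Differences from BH-01: to BH-02 (Δx, Δy, Δh) = (-150, -30, +2.43); to BH-03 = (-115, -175, +1.56).
Determinant of the coordinate differences = (-150)·(-175) − (-115)·(-30) = 22800.
∂h/∂x = [(+2.43)·(-175) − (+1.56)·(-30)] / 22800 = -0.01660
∂h/∂y = [(-150)·(+1.56) − (-115)·(+2.43)] / 22800 = +0.001993
|∇h| = √(-0.01660² + 0.001993²) = 0.01672
Seepage velocity v = K·i/n = 11.0 × 0.01672 / 0.32 = 0.5747 m/day.
t = 1000 / 0.5747 = 1740 days = 4.76 years.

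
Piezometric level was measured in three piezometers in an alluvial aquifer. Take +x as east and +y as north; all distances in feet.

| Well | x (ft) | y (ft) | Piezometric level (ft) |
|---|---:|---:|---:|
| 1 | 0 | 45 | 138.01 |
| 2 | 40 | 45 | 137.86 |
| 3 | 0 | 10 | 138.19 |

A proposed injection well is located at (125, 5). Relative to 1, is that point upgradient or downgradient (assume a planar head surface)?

Three-point gradient (reference 1): Δ to 2 = (40, 0, -0.15), Δ to 3 = (0, -35, +0.18).
∂h/∂x = -0.003750, ∂h/∂y = -0.005143 (det = -1400).
Head at (125, 5) = 138.01 + (-0.003750)·(125) + (-0.005143)·(-40) = 137.75 ft.
That is lower than the 138.01 ft at 1, so the point is downgradient.

downgradient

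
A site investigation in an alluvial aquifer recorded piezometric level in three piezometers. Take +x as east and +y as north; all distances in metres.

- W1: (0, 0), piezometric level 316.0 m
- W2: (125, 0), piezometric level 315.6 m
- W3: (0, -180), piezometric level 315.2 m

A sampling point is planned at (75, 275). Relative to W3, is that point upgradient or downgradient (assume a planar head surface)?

∂h/∂x = (315.6 − 316.0) / (125 − 0) = -0.003200
∂h/∂y = (315.2 − 316.0) / (-180 − 0) = +0.004444
Head at (75, 275) = 316.0 + (-0.003200)·(75) + (+0.004444)·(275) = 316.98 m.
That is higher than the 315.2 m at W3, so the point is upgradient.

upgradient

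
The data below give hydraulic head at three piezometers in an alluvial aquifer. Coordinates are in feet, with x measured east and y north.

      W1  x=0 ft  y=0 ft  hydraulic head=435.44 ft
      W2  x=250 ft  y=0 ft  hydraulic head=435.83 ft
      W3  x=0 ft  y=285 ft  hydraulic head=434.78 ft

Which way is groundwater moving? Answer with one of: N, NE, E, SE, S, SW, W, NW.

NW

∂h/∂x = (435.83 − 435.44) / (250 − 0) = +0.001560
∂h/∂y = (434.78 − 435.44) / (285 − 0) = -0.002316
Flow = −∇h = (-0.001560 east, +0.002316 north), which points northwest.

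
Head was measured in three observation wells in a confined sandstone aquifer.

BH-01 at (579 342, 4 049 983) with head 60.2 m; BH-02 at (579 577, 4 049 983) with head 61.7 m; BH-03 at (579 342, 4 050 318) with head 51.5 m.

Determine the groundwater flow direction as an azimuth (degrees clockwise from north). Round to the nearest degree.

346°

∂h/∂x = (61.7 − 60.2) / (579577 − 579342) = +0.006383
∂h/∂y = (51.5 − 60.2) / (4050318 − 4049983) = -0.02597
Flow direction (−∇h) has components (-0.006383 E, +0.02597 N).
Azimuth = atan2(E, N) = atan2(-0.006383, +0.02597) = 346.2° ≈ 346°.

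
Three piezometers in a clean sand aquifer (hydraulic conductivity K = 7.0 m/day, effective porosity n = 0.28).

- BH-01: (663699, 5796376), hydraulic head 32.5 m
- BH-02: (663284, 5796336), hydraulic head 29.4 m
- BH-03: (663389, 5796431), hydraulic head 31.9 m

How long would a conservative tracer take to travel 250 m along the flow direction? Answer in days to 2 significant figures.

480 days

Taking BH-01 as reference: BH-02−BH-01 = (-415, -40, -3.1); BH-03−BH-01 = (-310, 55, -0.6).
Determinant of the coordinate differences = (-415)·55 − (-310)·(-40) = -35225.
∂h/∂x = [(-3.1)·55 − (-0.6)·(-40)] / -35225 = +0.005522
∂h/∂y = [(-415)·(-0.6) − (-310)·(-3.1)] / -35225 = +0.02021
|∇h| = √(0.005522² + 0.02021²) = 0.02095
Seepage velocity v = K·i/n = 7.0 × 0.02095 / 0.28 = 0.5237 m/day.
t = 250 / 0.5237 = 477.4 days.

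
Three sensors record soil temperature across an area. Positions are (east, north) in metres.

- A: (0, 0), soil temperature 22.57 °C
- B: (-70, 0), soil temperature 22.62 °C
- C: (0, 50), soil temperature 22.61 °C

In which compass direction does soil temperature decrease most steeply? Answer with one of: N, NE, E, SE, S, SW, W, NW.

SE

∂T/∂x = (22.62 − 22.57) / (-70 − 0) = -0.0007143
∂T/∂y = (22.61 − 22.57) / (50 − 0) = +0.0008000
Steepest decrease is along −∇f = (+0.0007143 E, -0.0008000 N) → southeast.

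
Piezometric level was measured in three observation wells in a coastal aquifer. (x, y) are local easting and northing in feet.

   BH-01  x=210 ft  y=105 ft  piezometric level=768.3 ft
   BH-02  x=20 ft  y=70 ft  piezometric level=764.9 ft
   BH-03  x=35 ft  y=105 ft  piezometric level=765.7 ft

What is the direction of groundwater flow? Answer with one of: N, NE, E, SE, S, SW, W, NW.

SW

Taking BH-01 as reference: BH-02−BH-01 = (-190, -35, -3.4); BH-03−BH-01 = (-175, 0, -2.6).
Solve a·Δx + b·Δy = Δh: det = (-190)·0 − (-175)·(-35) = -6125.
∂h/∂x = [(-3.4)·0 − (-2.6)·(-35)] / -6125 = +0.01486
∂h/∂y = [(-190)·(-2.6) − (-175)·(-3.4)] / -6125 = +0.01649
Flow = −∇h = (-0.01486 east, -0.01649 north), which points southwest.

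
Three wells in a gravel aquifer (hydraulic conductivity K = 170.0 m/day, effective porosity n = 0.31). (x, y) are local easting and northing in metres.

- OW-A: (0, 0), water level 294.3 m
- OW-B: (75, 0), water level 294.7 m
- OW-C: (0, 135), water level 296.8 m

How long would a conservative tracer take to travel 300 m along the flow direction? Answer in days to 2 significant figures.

28 days

∂h/∂x = (294.7 − 294.3) / (75 − 0) = +0.005333
∂h/∂y = (296.8 − 294.3) / (135 − 0) = +0.01852
|∇h| = √(0.005333² + 0.01852²) = 0.01927
Seepage velocity v = K·i/n = 170.0 × 0.01927 / 0.31 = 10.57 m/day.
t = 300 / 10.57 = 28.38 days.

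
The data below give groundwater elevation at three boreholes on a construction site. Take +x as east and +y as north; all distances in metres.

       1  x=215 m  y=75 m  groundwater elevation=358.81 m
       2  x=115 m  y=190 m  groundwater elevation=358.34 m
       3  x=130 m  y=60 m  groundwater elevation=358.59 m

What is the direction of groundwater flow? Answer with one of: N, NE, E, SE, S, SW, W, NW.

NW

Differences from 1: to 2 (Δx, Δy, Δh) = (-100, 115, -0.47); to 3 = (-85, -15, -0.22).
Solve a·Δx + b·Δy = Δh: det = (-100)·(-15) − (-85)·115 = 11275.
∂h/∂x = [(-0.47)·(-15) − (-0.22)·115] / 11275 = +0.002869
∂h/∂y = [(-100)·(-0.22) − (-85)·(-0.47)] / 11275 = -0.001592
Flow = −∇h = (-0.002869 east, +0.001592 north), which points northwest.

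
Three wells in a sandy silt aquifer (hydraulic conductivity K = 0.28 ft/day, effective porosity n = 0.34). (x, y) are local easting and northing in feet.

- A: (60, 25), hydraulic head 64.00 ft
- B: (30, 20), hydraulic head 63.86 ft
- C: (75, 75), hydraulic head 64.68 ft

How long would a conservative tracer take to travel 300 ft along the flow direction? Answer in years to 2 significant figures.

76 years

Differences from A: to B (Δx, Δy, Δh) = (-30, -5, -0.14); to C = (15, 50, +0.68).
Determinant of the coordinate differences = (-30)·50 − 15·(-5) = -1425.
∂h/∂x = [(-0.14)·50 − (+0.68)·(-5)] / -1425 = +0.002526
∂h/∂y = [(-30)·(+0.68) − 15·(-0.14)] / -1425 = +0.01284
|∇h| = √(0.002526² + 0.01284²) = 0.01309
Seepage velocity v = K·i/n = 0.28 × 0.01309 / 0.34 = 0.01078 ft/day.
t = 300 / 0.01078 = 2.783e+04 days = 76.2 years.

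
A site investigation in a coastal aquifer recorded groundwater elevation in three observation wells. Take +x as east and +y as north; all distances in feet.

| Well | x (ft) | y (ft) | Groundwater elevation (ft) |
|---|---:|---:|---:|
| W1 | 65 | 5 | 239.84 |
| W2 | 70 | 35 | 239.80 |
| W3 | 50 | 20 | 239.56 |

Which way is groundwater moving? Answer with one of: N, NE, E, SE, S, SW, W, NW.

W

Taking W1 as reference: W2−W1 = (5, 30, -0.04); W3−W1 = (-15, 15, -0.28).
Determinant of the coordinate differences = 5·15 − (-15)·30 = 525.
∂h/∂x = [(-0.04)·15 − (-0.28)·30] / 525 = +0.01486
∂h/∂y = [5·(-0.28) − (-15)·(-0.04)] / 525 = -0.003810
Flow = −∇h = (-0.01486 east, +0.003810 north), which points west.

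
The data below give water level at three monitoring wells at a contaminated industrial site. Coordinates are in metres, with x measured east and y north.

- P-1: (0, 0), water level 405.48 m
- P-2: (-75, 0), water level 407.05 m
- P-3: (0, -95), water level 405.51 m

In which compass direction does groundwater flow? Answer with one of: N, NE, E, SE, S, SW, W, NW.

E

∂h/∂x = (407.05 − 405.48) / (-75 − 0) = -0.02093
∂h/∂y = (405.51 − 405.48) / (-95 − 0) = -0.0003158
Flow = −∇h = (+0.02093 east, +0.0003158 north), which points east.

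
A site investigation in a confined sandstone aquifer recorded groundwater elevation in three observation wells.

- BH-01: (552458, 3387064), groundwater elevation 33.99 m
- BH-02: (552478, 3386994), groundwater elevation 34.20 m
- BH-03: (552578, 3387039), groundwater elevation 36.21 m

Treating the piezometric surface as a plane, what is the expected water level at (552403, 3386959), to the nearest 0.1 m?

32.7 m

With h = a·x + b·y + c and BH-01 as origin, the differences give:
  20·a + (-70)·b = +0.21
  120·a + (-25)·b = +2.22
Eliminate b (×(-25) and ×(-70), subtract): 7900·a = 150.150 → a = ∂h/∂x = +0.01901
Back-substitute: b = ∂h/∂y = +0.002430.
h(552403, 3386959) = 33.99 + (+0.01901)·(-55) + (+0.002430)·(-105) = 33.99 -1.045 -0.255 = 32.689 m.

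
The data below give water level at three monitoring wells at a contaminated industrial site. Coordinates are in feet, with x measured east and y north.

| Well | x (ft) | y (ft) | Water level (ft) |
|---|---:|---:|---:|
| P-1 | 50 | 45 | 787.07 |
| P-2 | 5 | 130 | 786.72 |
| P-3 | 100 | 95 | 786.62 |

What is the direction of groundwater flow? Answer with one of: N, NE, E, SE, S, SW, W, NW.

NE

Taking P-1 as reference: P-2−P-1 = (-45, 85, -0.35); P-3−P-1 = (50, 50, -0.45).
Solve a·Δx + b·Δy = Δh: det = (-45)·50 − 50·85 = -6500.
∂h/∂x = [(-0.35)·50 − (-0.45)·85] / -6500 = -0.003192
∂h/∂y = [(-45)·(-0.45) − 50·(-0.35)] / -6500 = -0.005808
Flow = −∇h = (+0.003192 east, +0.005808 north), which points northeast.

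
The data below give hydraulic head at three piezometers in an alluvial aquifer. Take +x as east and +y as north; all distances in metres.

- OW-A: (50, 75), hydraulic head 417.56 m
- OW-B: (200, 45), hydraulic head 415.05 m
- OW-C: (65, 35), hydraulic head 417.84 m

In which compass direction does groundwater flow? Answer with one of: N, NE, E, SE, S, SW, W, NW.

NE

Three-point gradient (reference OW-A): Δ to OW-B = (150, -30, -2.51), Δ to OW-C = (15, -40, +0.28).
∂h/∂x = -0.01960, ∂h/∂y = -0.01435 (det = -5550).
Flow = −∇h = (+0.01960 east, +0.01435 north), which points northeast.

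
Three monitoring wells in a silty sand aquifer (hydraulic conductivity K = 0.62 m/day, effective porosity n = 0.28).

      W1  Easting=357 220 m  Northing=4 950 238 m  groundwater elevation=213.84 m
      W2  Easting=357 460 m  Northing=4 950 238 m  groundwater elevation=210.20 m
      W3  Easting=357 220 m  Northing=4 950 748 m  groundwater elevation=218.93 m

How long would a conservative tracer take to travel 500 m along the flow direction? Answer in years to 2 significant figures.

∂h/∂x = (210.20 − 213.84) / (357460 − 357220) = -0.01517
∂h/∂y = (218.93 − 213.84) / (4950748 − 4950238) = +0.009980
|∇h| = √(-0.01517² + 0.009980²) = 0.01816
Seepage velocity v = K·i/n = 0.62 × 0.01816 / 0.28 = 0.04021 m/day.
t = 500 / 0.04021 = 1.243e+04 days = 34 years.

34 years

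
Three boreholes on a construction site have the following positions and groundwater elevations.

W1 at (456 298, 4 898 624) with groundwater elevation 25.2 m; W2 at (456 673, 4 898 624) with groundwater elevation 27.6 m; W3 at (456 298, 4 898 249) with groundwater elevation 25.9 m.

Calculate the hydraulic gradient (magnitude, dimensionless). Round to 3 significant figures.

∂h/∂x = (27.6 − 25.2) / (456673 − 456298) = +0.006400
∂h/∂y = (25.9 − 25.2) / (4898249 − 4898624) = -0.001867
|∇h| = √(0.006400² + -0.001867²) = 0.006667

0.00667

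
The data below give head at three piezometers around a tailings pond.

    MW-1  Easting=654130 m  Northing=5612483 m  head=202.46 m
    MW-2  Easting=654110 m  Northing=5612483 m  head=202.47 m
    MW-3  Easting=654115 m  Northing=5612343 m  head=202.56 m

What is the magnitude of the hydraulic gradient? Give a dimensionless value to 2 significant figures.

0.00083

Three-point gradient (reference MW-1): Δ to MW-2 = (-20, 0, +0.01), Δ to MW-3 = (-15, -140, +0.10).
∂h/∂x = -0.0005000, ∂h/∂y = -0.0006607 (det = 2800).
|∇h| = √(-0.0005000² + -0.0006607²) = 0.0008286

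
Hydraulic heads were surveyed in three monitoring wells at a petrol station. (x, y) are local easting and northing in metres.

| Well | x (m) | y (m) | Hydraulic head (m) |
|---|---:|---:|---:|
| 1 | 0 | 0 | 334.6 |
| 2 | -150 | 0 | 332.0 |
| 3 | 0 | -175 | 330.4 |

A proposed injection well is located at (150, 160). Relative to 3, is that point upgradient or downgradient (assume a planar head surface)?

upgradient

∂h/∂x = (332.0 − 334.6) / (-150 − 0) = +0.01733
∂h/∂y = (330.4 − 334.6) / (-175 − 0) = +0.02400
Head at (150, 160) = 334.6 + (+0.01733)·(150) + (+0.02400)·(160) = 341.04 m.
That is higher than the 330.4 m at 3, so the point is upgradient.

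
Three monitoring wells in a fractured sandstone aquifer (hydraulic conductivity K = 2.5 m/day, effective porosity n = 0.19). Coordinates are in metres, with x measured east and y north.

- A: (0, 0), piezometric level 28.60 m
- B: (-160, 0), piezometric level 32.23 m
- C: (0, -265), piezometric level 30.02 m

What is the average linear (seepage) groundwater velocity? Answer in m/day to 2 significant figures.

0.31 m/day

∂h/∂x = (32.23 − 28.60) / (-160 − 0) = -0.02269
∂h/∂y = (30.02 − 28.60) / (-265 − 0) = -0.005358
|∇h| = √(-0.02269² + -0.005358²) = 0.02331
Seepage velocity v = K·i/n = 2.5 × 0.02331 / 0.19 = 0.3067 m/day.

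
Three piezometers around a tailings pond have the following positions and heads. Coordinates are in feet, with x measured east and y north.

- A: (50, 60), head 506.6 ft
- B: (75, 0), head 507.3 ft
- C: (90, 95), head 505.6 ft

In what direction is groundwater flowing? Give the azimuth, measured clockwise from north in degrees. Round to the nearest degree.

034°

Taking A as reference: B−A = (25, -60, +0.7); C−A = (40, 35, -1.0).
Solve a·Δx + b·Δy = Δh: det = 25·35 − 40·(-60) = 3275.
∂h/∂x = [(+0.7)·35 − (-1.0)·(-60)] / 3275 = -0.01084
∂h/∂y = [25·(-1.0) − 40·(+0.7)] / 3275 = -0.01618
Flow direction (−∇h) has components (+0.01084 E, +0.01618 N).
Azimuth = atan2(E, N) = atan2(+0.01084, +0.01618) = 33.8° ≈ 034°.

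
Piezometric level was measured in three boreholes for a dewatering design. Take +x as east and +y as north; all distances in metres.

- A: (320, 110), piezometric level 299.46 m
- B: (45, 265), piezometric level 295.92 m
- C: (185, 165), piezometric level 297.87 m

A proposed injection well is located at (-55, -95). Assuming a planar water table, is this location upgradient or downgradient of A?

With h = a·x + b·y + c and A as origin, the differences give:
  (-275)·a + 155·b = -3.54
  (-135)·a + 55·b = -1.59
Eliminate b (×55 and ×155, subtract): 5800·a = 51.750 → a = ∂h/∂x = +0.008922
Back-substitute: b = ∂h/∂y = -0.007009.
Head at (-55, -95) = 299.46 + (+0.008922)·(-375) + (-0.007009)·(-205) = 297.55 m.
That is lower than the 299.46 m at A, so the point is downgradient.

downgradient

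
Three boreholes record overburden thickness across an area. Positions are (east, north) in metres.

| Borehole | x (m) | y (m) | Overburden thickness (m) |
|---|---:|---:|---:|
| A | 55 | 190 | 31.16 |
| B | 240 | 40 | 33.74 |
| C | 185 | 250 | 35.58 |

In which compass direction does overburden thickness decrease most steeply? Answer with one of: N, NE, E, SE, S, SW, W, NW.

SW

With d = a·x + b·y + c and A as origin, the differences give:
  185·a + (-150)·b = +2.58
  130·a + 60·b = +4.42
Eliminate b (×60 and ×(-150), subtract): 30600·a = 817.800 → a = ∂d/∂x = +0.02673
Back-substitute: b = ∂d/∂y = +0.01576.
Steepest decrease is along −∇f = (-0.02673 E, -0.01576 N) → southwest.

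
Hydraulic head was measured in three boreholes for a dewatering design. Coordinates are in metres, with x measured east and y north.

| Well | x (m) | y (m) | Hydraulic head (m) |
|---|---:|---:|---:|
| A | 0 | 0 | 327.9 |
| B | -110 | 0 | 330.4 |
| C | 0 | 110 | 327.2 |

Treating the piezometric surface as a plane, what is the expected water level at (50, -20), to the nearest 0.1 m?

∂h/∂x = (330.4 − 327.9) / (-110 − 0) = -0.02273
∂h/∂y = (327.2 − 327.9) / (110 − 0) = -0.006364
h(50, -20) = 327.9 + (-0.02273)·(50) + (-0.006364)·(-20) = 327.9 -1.136 +0.127 = 326.891 m.

326.9 m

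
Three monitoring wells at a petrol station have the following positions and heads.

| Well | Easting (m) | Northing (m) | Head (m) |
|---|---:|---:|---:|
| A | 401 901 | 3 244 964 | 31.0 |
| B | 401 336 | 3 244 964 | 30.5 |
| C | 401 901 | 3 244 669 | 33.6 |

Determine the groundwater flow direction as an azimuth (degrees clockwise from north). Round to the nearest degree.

∂h/∂x = (30.5 − 31.0) / (401336 − 401901) = +0.0008850
∂h/∂y = (33.6 − 31.0) / (3244669 − 3244964) = -0.008814
Flow direction (−∇h) has components (-0.0008850 E, +0.008814 N).
Azimuth = atan2(E, N) = atan2(-0.0008850, +0.008814) = 354.3° ≈ 354°.

354°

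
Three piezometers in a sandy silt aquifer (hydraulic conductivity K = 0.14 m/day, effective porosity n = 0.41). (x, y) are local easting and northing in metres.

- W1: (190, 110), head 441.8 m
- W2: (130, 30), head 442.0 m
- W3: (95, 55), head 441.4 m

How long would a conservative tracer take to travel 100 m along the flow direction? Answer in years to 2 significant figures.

57 years

Taking W1 as reference: W2−W1 = (-60, -80, +0.2); W3−W1 = (-95, -55, -0.4).
Determinant of the coordinate differences = (-60)·(-55) − (-95)·(-80) = -4300.
∂h/∂x = [(+0.2)·(-55) − (-0.4)·(-80)] / -4300 = +0.01000
∂h/∂y = [(-60)·(-0.4) − (-95)·(+0.2)] / -4300 = -0.01000
|∇h| = √(0.01000² + -0.01000²) = 0.01414
Seepage velocity v = K·i/n = 0.14 × 0.01414 / 0.41 = 0.004828 m/day.
t = 100 / 0.004828 = 2.071e+04 days = 56.7 years.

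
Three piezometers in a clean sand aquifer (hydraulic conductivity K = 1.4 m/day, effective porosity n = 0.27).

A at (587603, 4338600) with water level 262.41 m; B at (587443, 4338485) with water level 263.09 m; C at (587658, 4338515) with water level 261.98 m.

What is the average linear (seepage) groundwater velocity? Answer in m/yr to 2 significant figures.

11 m/yr

Taking A as reference: B−A = (-160, -115, +0.68); C−A = (55, -85, -0.43).
Determinant of the coordinate differences = (-160)·(-85) − 55·(-115) = 19925.
∂h/∂x = [(+0.68)·(-85) − (-0.43)·(-115)] / 19925 = -0.005383
∂h/∂y = [(-160)·(-0.43) − 55·(+0.68)] / 19925 = +0.001576
|∇h| = √(-0.005383² + 0.001576²) = 0.005609
Seepage velocity v = K·i/n = 1.4 × 0.005609 / 0.27 = 0.02908 m/day = 10.62 m/yr.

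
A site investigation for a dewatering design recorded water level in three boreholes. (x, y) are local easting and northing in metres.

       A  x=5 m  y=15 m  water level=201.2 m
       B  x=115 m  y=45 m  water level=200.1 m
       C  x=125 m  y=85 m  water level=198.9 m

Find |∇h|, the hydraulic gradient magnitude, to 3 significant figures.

Three-point gradient (reference A): Δ to B = (110, 30, -1.1), Δ to C = (120, 70, -2.3).
∂h/∂x = -0.001951, ∂h/∂y = -0.02951 (det = 4100).
|∇h| = √(-0.001951² + -0.02951²) = 0.02957

0.0296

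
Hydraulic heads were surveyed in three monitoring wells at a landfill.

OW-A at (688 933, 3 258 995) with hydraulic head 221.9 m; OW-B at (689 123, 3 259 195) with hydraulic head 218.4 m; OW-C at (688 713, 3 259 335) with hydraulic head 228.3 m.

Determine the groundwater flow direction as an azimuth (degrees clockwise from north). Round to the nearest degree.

Differences from OW-A: to OW-B (Δx, Δy, Δh) = (190, 200, -3.5); to OW-C = (-220, 340, +6.4).
Solve a·Δx + b·Δy = Δh: det = 190·340 − (-220)·200 = 108600.
∂h/∂x = [(-3.5)·340 − (+6.4)·200] / 108600 = -0.02274
∂h/∂y = [190·(+6.4) − (-220)·(-3.5)] / 108600 = +0.004107
Flow direction (−∇h) has components (+0.02274 E, -0.004107 N).
Azimuth = atan2(E, N) = atan2(+0.02274, -0.004107) = 100.2° ≈ 100°.

100°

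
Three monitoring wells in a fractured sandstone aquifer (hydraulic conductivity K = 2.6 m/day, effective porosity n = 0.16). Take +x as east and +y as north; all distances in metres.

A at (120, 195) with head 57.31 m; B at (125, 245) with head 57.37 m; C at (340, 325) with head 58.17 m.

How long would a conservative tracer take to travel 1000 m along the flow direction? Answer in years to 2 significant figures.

Taking A as reference: B−A = (5, 50, +0.06); C−A = (220, 130, +0.86).
Solve a·Δx + b·Δy = Δh: det = 5·130 − 220·50 = -10350.
∂h/∂x = [(+0.06)·130 − (+0.86)·50] / -10350 = +0.003401
∂h/∂y = [5·(+0.86) − 220·(+0.06)] / -10350 = +0.0008599
|∇h| = √(0.003401² + 0.0008599²) = 0.003508
Seepage velocity v = K·i/n = 2.6 × 0.003508 / 0.16 = 0.05701 m/day.
t = 1000 / 0.05701 = 1.754e+04 days = 48 years.

48 years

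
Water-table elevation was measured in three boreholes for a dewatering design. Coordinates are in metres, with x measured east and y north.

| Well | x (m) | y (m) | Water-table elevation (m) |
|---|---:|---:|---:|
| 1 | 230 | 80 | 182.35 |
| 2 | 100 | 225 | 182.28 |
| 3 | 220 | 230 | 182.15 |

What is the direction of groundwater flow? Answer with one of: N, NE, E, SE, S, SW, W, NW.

Differences from 1: to 2 (Δx, Δy, Δh) = (-130, 145, -0.07); to 3 = (-10, 150, -0.20).
Determinant of the coordinate differences = (-130)·150 − (-10)·145 = -18050.
∂h/∂x = [(-0.07)·150 − (-0.20)·145] / -18050 = -0.001025
∂h/∂y = [(-130)·(-0.20) − (-10)·(-0.07)] / -18050 = -0.001402
Flow = −∇h = (+0.001025 east, +0.001402 north), which points northeast.

NE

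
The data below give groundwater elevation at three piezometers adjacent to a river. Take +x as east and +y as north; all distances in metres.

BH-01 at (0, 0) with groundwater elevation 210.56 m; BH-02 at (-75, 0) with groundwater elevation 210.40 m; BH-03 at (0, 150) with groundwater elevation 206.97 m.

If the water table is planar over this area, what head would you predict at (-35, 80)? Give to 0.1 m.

∂h/∂x = (210.40 − 210.56) / (-75 − 0) = +0.002133
∂h/∂y = (206.97 − 210.56) / (150 − 0) = -0.02393
h(-35, 80) = 210.56 + (+0.002133)·(-35) + (-0.02393)·(80) = 210.56 -0.075 -1.915 = 208.571 m.

208.6 m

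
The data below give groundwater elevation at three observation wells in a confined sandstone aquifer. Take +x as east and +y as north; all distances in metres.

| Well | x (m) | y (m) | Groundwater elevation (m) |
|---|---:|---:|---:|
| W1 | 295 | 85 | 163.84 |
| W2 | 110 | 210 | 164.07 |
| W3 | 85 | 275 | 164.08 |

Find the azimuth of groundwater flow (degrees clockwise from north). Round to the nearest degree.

Differences from W1: to W2 (Δx, Δy, Δh) = (-185, 125, +0.23); to W3 = (-210, 190, +0.24).
Determinant of the coordinate differences = (-185)·190 − (-210)·125 = -8900.
∂h/∂x = [(+0.23)·190 − (+0.24)·125] / -8900 = -0.001539
∂h/∂y = [(-185)·(+0.24) − (-210)·(+0.23)] / -8900 = -0.0004382
Flow direction (−∇h) has components (+0.001539 E, +0.0004382 N).
Azimuth = atan2(E, N) = atan2(+0.001539, +0.0004382) = 74.1° ≈ 074°.

074°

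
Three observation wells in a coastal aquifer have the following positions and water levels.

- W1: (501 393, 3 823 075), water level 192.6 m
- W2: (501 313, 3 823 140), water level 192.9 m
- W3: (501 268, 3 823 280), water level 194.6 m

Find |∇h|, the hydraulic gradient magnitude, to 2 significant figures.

Differences from W1: to W2 (Δx, Δy, Δh) = (-80, 65, +0.3); to W3 = (-125, 205, +2.0).
Solve a·Δx + b·Δy = Δh: det = (-80)·205 − (-125)·65 = -8275.
∂h/∂x = [(+0.3)·205 − (+2.0)·65] / -8275 = +0.008278
∂h/∂y = [(-80)·(+2.0) − (-125)·(+0.3)] / -8275 = +0.01480
|∇h| = √(0.008278² + 0.01480²) = 0.01696

0.017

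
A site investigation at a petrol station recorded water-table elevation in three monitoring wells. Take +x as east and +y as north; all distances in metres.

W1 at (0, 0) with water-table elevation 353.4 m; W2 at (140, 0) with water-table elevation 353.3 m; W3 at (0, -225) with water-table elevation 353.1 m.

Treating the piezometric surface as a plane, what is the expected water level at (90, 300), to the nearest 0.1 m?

∂h/∂x = (353.3 − 353.4) / (140 − 0) = -0.0007143
∂h/∂y = (353.1 − 353.4) / (-225 − 0) = +0.001333
h(90, 300) = 353.4 + (-0.0007143)·(90) + (+0.001333)·(300) = 353.4 -0.064 +0.400 = 353.736 m.

353.7 m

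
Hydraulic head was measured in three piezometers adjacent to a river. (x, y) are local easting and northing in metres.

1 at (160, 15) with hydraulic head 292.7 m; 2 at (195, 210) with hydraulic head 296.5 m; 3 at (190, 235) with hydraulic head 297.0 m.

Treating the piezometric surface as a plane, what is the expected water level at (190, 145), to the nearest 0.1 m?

295.2 m

With h = a·x + b·y + c and 1 as origin, the differences give:
  35·a + 195·b = +3.8
  30·a + 220·b = +4.3
Eliminate b (×220 and ×195, subtract): 1850·a = -2.50 → a = ∂h/∂x = -0.001351
Back-substitute: b = ∂h/∂y = +0.01973.
h(190, 145) = 292.7 + (-0.001351)·(30) + (+0.01973)·(130) = 292.7 -0.041 +2.565 = 295.224 m.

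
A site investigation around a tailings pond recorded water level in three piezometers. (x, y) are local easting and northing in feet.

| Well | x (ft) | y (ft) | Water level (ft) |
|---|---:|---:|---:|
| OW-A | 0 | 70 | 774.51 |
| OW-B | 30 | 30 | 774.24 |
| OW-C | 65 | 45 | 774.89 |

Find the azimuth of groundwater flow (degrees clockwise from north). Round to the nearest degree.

217°

With h = a·x + b·y + c and OW-A as origin, the differences give:
  30·a + (-40)·b = -0.27
  65·a + (-25)·b = +0.38
Eliminate b (×(-25) and ×(-40), subtract): 1850·a = 21.950 → a = ∂h/∂x = +0.01186
Back-substitute: b = ∂h/∂y = +0.01565.
Flow direction (−∇h) has components (-0.01186 E, -0.01565 N).
Azimuth = atan2(E, N) = atan2(-0.01186, -0.01565) = 217.2° ≈ 217°.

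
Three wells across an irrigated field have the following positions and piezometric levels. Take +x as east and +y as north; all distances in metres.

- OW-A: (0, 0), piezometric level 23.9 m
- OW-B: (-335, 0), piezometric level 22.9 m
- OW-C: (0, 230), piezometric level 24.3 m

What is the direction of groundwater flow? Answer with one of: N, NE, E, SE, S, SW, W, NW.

SW

∂h/∂x = (22.9 − 23.9) / (-335 − 0) = +0.002985
∂h/∂y = (24.3 − 23.9) / (230 − 0) = +0.001739
Flow = −∇h = (-0.002985 east, -0.001739 north), which points southwest.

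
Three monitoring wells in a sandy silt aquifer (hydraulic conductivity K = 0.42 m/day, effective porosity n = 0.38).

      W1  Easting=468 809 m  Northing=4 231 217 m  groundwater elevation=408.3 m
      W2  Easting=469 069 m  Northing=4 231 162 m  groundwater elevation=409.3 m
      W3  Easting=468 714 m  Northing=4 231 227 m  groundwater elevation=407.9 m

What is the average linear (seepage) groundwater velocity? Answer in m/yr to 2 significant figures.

Three-point gradient (reference W1): Δ to W2 = (260, -55, +1.0), Δ to W3 = (-95, 10, -0.4).
∂h/∂x = +0.004571, ∂h/∂y = +0.003429 (det = -2625).
|∇h| = √(0.004571² + 0.003429²) = 0.005714
Seepage velocity v = K·i/n = 0.42 × 0.005714 / 0.38 = 0.006315 m/day = 2.307 m/yr.

2.3 m/yr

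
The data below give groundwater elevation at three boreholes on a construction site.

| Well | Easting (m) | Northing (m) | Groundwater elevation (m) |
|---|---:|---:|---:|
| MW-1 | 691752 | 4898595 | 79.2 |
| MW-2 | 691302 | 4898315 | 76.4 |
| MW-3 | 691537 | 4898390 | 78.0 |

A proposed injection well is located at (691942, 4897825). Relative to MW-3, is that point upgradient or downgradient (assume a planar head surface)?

With h = a·x + b·y + c and MW-1 as origin, the differences give:
  (-450)·a + (-280)·b = -2.8
  (-215)·a + (-205)·b = -1.2
Eliminate b (×(-205) and ×(-280), subtract): 32050·a = 238.00 → a = ∂h/∂x = +0.007426
Back-substitute: b = ∂h/∂y = -0.001934.
Head at (691942, 4897825) = 79.2 + (+0.007426)·(190) + (-0.001934)·(-770) = 82.10 m.
That is higher than the 78.0 m at MW-3, so the point is upgradient.

upgradient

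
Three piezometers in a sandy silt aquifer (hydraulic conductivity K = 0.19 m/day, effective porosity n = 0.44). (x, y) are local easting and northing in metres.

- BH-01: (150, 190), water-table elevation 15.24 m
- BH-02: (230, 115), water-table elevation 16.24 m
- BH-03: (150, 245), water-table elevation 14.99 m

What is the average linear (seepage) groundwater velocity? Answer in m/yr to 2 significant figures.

With h = a·x + b·y + c and BH-01 as origin, the differences give:
  80·a + (-75)·b = +1.00
  0·a + 55·b = -0.25
Eliminate b (×55 and ×(-75), subtract): 4400·a = 36.250 → a = ∂h/∂x = +0.008239
Back-substitute: b = ∂h/∂y = -0.004545.
|∇h| = √(0.008239² + -0.004545²) = 0.009409
Seepage velocity v = K·i/n = 0.19 × 0.009409 / 0.44 = 0.004063 m/day = 1.484 m/yr.

1.5 m/yr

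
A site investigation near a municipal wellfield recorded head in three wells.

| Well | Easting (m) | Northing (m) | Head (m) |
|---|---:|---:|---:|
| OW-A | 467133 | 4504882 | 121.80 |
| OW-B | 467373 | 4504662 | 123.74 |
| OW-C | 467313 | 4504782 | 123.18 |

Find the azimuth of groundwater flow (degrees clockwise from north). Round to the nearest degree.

279°

Taking OW-A as reference: OW-B−OW-A = (240, -220, +1.94); OW-C−OW-A = (180, -100, +1.38).
Solve a·Δx + b·Δy = Δh: det = 240·(-100) − 180·(-220) = 15600.
∂h/∂x = [(+1.94)·(-100) − (+1.38)·(-220)] / 15600 = +0.007026
∂h/∂y = [240·(+1.38) − 180·(+1.94)] / 15600 = -0.001154
Flow direction (−∇h) has components (-0.007026 E, +0.001154 N).
Azimuth = atan2(E, N) = atan2(-0.007026, +0.001154) = 279.3° ≈ 279°.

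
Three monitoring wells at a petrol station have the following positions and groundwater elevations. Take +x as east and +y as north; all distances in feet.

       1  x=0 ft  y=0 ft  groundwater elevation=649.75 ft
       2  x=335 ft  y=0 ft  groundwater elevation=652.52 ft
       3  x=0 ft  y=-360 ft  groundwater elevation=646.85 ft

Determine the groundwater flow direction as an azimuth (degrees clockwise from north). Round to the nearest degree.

226°

∂h/∂x = (652.52 − 649.75) / (335 − 0) = +0.008269
∂h/∂y = (646.85 − 649.75) / (-360 − 0) = +0.008056
Flow direction (−∇h) has components (-0.008269 E, -0.008056 N).
Azimuth = atan2(E, N) = atan2(-0.008269, -0.008056) = 225.7° ≈ 226°.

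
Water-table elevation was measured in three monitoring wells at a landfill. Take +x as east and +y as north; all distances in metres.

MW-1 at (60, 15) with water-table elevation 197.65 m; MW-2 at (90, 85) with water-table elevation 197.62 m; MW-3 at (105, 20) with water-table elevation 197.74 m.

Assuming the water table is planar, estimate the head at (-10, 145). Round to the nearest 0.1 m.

197.3 m

With h = a·x + b·y + c and MW-1 as origin, the differences give:
  30·a + 70·b = -0.03
  45·a + 5·b = +0.09
Eliminate b (×5 and ×70, subtract): -3000·a = -6.450 → a = ∂h/∂x = +0.002150
Back-substitute: b = ∂h/∂y = -0.001350.
h(-10, 145) = 197.65 + (+0.002150)·(-70) + (-0.001350)·(130) = 197.65 -0.151 -0.176 = 197.324 m.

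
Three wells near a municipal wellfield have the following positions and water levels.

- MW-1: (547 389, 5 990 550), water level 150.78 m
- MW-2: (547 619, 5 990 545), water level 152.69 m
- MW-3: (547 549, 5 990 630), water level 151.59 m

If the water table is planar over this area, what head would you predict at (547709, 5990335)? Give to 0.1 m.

Taking MW-1 as reference: MW-2−MW-1 = (230, -5, +1.91); MW-3−MW-1 = (160, 80, +0.81).
Determinant of the coordinate differences = 230·80 − 160·(-5) = 19200.
∂h/∂x = [(+1.91)·80 − (+0.81)·(-5)] / 19200 = +0.008169
∂h/∂y = [230·(+0.81) − 160·(+1.91)] / 19200 = -0.006214
h(547709, 5990335) = 150.78 + (+0.008169)·(320) + (-0.006214)·(-215) = 150.78 +2.614 +1.336 = 154.730 m.

154.7 m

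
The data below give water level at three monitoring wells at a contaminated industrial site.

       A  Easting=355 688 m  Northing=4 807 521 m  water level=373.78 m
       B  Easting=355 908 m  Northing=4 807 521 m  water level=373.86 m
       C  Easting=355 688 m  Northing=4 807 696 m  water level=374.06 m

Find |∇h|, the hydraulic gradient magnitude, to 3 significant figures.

∂h/∂x = (373.86 − 373.78) / (355908 − 355688) = +0.0003636
∂h/∂y = (374.06 − 373.78) / (4807696 − 4807521) = +0.001600
|∇h| = √(0.0003636² + 0.001600²) = 0.001641

0.00164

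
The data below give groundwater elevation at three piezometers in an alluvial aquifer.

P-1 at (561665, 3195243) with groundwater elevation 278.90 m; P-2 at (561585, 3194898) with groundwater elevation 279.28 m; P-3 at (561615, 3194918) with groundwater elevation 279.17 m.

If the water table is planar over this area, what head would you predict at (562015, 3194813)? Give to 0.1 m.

277.8 m

Differences from P-1: to P-2 (Δx, Δy, Δh) = (-80, -345, +0.38); to P-3 = (-50, -325, +0.27).
Solve a·Δx + b·Δy = Δh: det = (-80)·(-325) − (-50)·(-345) = 8750.
∂h/∂x = [(+0.38)·(-325) − (+0.27)·(-345)] / 8750 = -0.003469
∂h/∂y = [(-80)·(+0.27) − (-50)·(+0.38)] / 8750 = -0.0002971
h(562015, 3194813) = 278.90 + (-0.003469)·(350) + (-0.0002971)·(-430) = 278.90 -1.214 +0.128 = 277.814 m.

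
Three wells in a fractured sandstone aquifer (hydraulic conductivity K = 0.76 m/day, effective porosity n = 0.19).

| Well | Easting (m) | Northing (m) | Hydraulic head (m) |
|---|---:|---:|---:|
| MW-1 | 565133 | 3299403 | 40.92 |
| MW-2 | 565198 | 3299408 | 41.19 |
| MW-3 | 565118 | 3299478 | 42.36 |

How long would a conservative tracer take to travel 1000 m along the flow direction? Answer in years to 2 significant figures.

34 years

Three-point gradient (reference MW-1): Δ to MW-2 = (65, 5, +0.27), Δ to MW-3 = (-15, 75, +1.44).
∂h/∂x = +0.002636, ∂h/∂y = +0.01973 (det = 4950).
|∇h| = √(0.002636² + 0.01973²) = 0.01991
Seepage velocity v = K·i/n = 0.76 × 0.01991 / 0.19 = 0.07964 m/day.
t = 1000 / 0.07964 = 1.256e+04 days = 34.4 years.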